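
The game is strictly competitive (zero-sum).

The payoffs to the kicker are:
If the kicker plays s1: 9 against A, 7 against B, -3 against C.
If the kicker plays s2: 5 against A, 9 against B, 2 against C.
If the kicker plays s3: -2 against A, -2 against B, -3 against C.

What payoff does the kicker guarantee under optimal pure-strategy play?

2

Row minima: -3, 2, -3 → the kicker's maximin is 2.
Column maxima: 9, 9, 2 → the goalkeeper's minimax is 2.
They coincide at (s2, C), so the value is 2.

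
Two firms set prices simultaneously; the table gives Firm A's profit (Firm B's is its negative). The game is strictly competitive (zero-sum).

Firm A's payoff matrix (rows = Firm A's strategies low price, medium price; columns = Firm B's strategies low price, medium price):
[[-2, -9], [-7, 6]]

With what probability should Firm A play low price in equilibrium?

13/20

Row minima are -9 and -7, so Firm A's maximin is -7; column maxima are -2 and 6, so Firm B's minimax is -2. These differ, so the equilibrium is in mixed strategies.
Let Firm A play low price with probability p. Firm B is indifferent when −2p − 7(1−p) = −9p + 6(1−p), giving p = 13/20.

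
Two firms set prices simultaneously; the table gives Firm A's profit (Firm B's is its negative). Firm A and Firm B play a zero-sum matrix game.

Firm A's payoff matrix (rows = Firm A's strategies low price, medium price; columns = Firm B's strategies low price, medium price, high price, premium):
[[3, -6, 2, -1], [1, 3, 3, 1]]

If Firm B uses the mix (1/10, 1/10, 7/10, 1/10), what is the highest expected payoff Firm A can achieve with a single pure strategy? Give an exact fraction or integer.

low price: (3)·(1/10) + (-6)·(1/10) + (2)·(7/10) + (-1)·(1/10) = 1.
medium price: (1)·(1/10) + (3)·(1/10) + (3)·(7/10) + (1)·(1/10) = 13/5.
The best pure response is medium price with expected payoff 13/5.

13/5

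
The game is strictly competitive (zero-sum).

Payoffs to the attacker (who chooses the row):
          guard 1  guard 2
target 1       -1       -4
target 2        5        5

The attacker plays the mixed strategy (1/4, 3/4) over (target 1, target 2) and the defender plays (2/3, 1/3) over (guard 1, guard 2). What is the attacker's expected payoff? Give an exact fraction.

13/4

Against (2/3, 1/3), each row's expected payoff is target 1: -2; target 2: 5.
Taking the (1/4, 3/4)-weighted average: (1/4)·(-2) + (3/4)·(5) = 13/4.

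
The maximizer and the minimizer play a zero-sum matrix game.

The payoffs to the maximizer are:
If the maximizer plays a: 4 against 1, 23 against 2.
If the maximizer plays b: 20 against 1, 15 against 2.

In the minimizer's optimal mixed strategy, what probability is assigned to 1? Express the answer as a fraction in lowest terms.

1/3

Row minima are 4 and 15, so the maximizer's maximin is 15; column maxima are 20 and 23, so the minimizer's minimax is 20. These differ, so the equilibrium is in mixed strategies.
Let the minimizer play 1 with probability q. The maximizer is indifferent when 4q + 23(1−q) = 20q + 15(1−q), giving q = 1/3.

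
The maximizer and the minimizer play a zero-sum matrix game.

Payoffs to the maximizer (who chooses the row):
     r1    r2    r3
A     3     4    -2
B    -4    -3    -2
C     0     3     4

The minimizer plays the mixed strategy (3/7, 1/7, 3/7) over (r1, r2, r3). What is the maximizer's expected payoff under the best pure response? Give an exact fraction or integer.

A: (3)·(3/7) + (4)·(1/7) + (-2)·(3/7) = 1.
B: (-4)·(3/7) + (-3)·(1/7) + (-2)·(3/7) = -3.
C: (0)·(3/7) + (3)·(1/7) + (4)·(3/7) = 15/7.
The best pure response is C with expected payoff 15/7.

15/7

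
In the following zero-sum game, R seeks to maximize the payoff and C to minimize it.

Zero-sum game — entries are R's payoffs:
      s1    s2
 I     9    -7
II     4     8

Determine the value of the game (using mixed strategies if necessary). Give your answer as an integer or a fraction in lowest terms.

Row minima are -7 and 4, so R's maximin is 4; column maxima are 9 and 8, so C's minimax is 8. These differ, so the equilibrium is in mixed strategies.
Let R play I with probability p. C is indifferent when 9p + 4(1−p) = −7p + 8(1−p), giving p = 1/5.
Let C play s1 with probability q. R is indifferent when 9q − 7(1−q) = 4q + 8(1−q), giving q = 3/4.
The value is 9·(3/4) + (-7)·(1/4) = 5.

5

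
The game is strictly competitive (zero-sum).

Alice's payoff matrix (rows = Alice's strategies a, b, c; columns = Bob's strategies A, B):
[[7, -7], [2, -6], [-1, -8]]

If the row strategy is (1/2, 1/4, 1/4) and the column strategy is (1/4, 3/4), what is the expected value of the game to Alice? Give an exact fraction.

-69/16

Against (1/4, 3/4), each row's expected payoff is a: -7/2; b: -4; c: -25/4.
Taking the (1/2, 1/4, 1/4)-weighted average: (1/2)·(-7/2) + (1/4)·(-4) + (1/4)·(-25/4) = -69/16.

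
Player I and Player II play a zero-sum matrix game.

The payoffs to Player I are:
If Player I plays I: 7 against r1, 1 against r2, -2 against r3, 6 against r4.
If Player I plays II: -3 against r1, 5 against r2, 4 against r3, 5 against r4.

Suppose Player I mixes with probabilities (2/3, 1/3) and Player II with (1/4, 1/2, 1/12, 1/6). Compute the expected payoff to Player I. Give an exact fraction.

109/36

Against (1/4, 1/2, 1/12, 1/6), each row's expected payoff is I: 37/12; II: 35/12.
Taking the (2/3, 1/3)-weighted average: (2/3)·(37/12) + (1/3)·(35/12) = 109/36.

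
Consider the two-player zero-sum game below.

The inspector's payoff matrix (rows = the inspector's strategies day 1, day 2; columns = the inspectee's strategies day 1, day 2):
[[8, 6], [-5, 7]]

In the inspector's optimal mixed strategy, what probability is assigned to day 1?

Row minima are 6 and -5, so the inspector's maximin is 6; column maxima are 8 and 7, so the inspectee's minimax is 7. These differ, so the equilibrium is in mixed strategies.
Let the inspector play day 1 with probability p. The inspectee is indifferent when 8p − 5(1−p) = 6p + 7(1−p), giving p = 6/7.

6/7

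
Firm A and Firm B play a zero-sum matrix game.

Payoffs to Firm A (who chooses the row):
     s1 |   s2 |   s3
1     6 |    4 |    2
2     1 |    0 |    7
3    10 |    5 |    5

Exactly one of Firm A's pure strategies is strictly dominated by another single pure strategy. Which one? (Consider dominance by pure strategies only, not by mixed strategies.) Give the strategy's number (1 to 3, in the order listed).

1

Compare 1 with 3: 10 > 6, 5 > 4, 5 > 2.
So 3 strictly dominates 1 for Firm A; 1 is strictly dominated.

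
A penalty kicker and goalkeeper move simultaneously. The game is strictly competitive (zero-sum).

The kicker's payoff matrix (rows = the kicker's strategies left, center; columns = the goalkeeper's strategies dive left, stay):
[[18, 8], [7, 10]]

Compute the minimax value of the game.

124/13

Row minima are 8 and 7, so the kicker's maximin is 8; column maxima are 18 and 10, so the goalkeeper's minimax is 10. These differ, so the equilibrium is in mixed strategies.
Let the kicker play left with probability p. The goalkeeper is indifferent when 18p + 7(1−p) = 8p + 10(1−p), giving p = 3/13.
Let the goalkeeper play dive left with probability q. The kicker is indifferent when 18q + 8(1−q) = 7q + 10(1−q), giving q = 2/13.
The value is 18·(2/13) + (8)·(11/13) = 124/13.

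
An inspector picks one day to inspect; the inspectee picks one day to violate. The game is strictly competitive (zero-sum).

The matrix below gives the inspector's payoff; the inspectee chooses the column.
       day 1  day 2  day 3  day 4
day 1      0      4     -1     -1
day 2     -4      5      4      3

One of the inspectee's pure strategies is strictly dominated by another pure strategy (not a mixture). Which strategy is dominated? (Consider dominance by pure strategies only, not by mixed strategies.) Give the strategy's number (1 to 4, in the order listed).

The inspectee prefers columns that give the inspector less. Compare day 2 with day 1: 0 < 4, -4 < 5.
So day 1 strictly dominates day 2 for the inspectee; day 2 is strictly dominated.

2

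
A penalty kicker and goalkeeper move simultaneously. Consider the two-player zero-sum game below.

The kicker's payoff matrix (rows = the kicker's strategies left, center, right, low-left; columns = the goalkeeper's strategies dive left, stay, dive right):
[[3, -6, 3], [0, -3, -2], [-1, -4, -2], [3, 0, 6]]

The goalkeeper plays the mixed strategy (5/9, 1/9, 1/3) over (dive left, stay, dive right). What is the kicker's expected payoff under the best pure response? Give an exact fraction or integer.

11/3

left: (3)·(5/9) + (-6)·(1/9) + (3)·(1/3) = 2.
center: (0)·(5/9) + (-3)·(1/9) + (-2)·(1/3) = -1.
right: (-1)·(5/9) + (-4)·(1/9) + (-2)·(1/3) = -5/3.
low-left: (3)·(5/9) + (0)·(1/9) + (6)·(1/3) = 11/3.
The best pure response is low-left with expected payoff 11/3.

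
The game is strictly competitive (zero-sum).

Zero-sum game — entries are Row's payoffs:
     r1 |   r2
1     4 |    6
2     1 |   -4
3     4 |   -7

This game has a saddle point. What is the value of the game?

4

Row minima: 4, -4, -7 → Row's maximin is 4.
Column maxima: 4, 6 → Column's minimax is 4.
They coincide at (1, r1), so the value is 4.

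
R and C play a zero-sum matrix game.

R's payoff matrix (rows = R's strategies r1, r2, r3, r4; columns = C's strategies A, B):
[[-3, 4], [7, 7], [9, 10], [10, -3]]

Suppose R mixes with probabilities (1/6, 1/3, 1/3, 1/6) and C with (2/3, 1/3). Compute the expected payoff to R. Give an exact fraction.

113/18

Against (2/3, 1/3), each row's expected payoff is r1: -2/3; r2: 7; r3: 28/3; r4: 17/3.
Taking the (1/6, 1/3, 1/3, 1/6)-weighted average: (1/6)·(-2/3) + (1/3)·(7) + (1/3)·(28/3) + (1/6)·(17/3) = 113/18.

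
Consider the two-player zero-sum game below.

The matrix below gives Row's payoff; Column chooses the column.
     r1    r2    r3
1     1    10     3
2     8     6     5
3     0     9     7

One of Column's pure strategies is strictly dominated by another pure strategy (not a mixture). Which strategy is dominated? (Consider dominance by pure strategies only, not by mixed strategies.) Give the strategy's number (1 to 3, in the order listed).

Column prefers columns that give Row less. Compare r2 with r3: 3 < 10, 5 < 6, 7 < 9.
So r3 strictly dominates r2 for Column; r2 is strictly dominated.

2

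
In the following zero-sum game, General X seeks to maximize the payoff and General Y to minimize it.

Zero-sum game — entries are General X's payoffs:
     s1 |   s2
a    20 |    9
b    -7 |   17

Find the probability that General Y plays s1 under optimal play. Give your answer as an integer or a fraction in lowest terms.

8/35

Row minima are 9 and -7, so General X's maximin is 9; column maxima are 20 and 17, so General Y's minimax is 17. These differ, so the equilibrium is in mixed strategies.
Let General Y play s1 with probability q. General X is indifferent when 20q + 9(1−q) = −7q + 17(1−q), giving q = 8/35.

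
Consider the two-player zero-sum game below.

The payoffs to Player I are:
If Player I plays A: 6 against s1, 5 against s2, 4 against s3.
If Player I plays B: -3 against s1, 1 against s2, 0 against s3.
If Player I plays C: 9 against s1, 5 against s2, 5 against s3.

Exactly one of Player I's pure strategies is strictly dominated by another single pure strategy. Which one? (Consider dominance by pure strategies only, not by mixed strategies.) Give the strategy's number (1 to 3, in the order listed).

2

Compare B with A: 6 > -3, 5 > 1, 4 > 0.
So A strictly dominates B for Player I; B is strictly dominated.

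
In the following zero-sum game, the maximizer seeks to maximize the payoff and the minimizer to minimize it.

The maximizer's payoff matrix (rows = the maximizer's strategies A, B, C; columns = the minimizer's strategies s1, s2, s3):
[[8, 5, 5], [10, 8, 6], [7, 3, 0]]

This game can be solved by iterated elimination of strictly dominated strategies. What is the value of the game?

6

Row C is strictly dominated by row A (8>7, 5>3, 5>0); eliminate C.
Row A is strictly dominated by row B (10>8, 8>5, 6>5); eliminate A.
Column s1 is strictly dominated by s2 for the minimizer (8<10); eliminate s1.
Column s2 is strictly dominated by s3 for the minimizer (6<8); eliminate s2.
Only (B, s3) remains, with payoff 6.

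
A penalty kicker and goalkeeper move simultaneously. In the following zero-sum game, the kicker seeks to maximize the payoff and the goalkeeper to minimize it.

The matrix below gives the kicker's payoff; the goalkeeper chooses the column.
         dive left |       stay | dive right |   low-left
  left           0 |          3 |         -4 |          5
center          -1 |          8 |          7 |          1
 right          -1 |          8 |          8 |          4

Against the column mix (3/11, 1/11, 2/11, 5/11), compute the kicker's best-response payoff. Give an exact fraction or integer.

41/11

left: (0)·(3/11) + (3)·(1/11) + (-4)·(2/11) + (5)·(5/11) = 20/11.
center: (-1)·(3/11) + (8)·(1/11) + (7)·(2/11) + (1)·(5/11) = 24/11.
right: (-1)·(3/11) + (8)·(1/11) + (8)·(2/11) + (4)·(5/11) = 41/11.
The best pure response is right with expected payoff 41/11.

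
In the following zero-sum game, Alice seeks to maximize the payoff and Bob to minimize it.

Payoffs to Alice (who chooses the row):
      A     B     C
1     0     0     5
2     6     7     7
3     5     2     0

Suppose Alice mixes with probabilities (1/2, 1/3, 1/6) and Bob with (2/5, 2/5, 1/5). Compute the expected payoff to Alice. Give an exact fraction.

Against (2/5, 2/5, 1/5), each row's expected payoff is 1: 1; 2: 33/5; 3: 14/5.
Taking the (1/2, 1/3, 1/6)-weighted average: (1/2)·(1) + (1/3)·(33/5) + (1/6)·(14/5) = 19/6.

19/6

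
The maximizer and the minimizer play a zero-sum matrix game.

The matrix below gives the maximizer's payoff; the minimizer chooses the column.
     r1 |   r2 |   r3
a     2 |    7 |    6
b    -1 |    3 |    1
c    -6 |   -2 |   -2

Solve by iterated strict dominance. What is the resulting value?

2

Row b is strictly dominated by row a (2>-1, 7>3, 6>1); eliminate b.
Column r3 is strictly dominated by r1 for the minimizer (2<6, -6<-2); eliminate r3.
Column r2 is strictly dominated by r1 for the minimizer (2<7, -6<-2); eliminate r2.
Row c is strictly dominated by row a (2>-6); eliminate c.
Only (a, r1) remains, with payoff 2.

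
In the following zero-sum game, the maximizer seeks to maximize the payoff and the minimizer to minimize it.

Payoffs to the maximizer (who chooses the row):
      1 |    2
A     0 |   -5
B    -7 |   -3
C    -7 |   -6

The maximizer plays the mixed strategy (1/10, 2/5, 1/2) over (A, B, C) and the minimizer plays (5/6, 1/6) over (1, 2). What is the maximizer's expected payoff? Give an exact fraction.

Against (5/6, 1/6), each row's expected payoff is A: -5/6; B: -19/3; C: -41/6.
Taking the (1/10, 2/5, 1/2)-weighted average: (1/10)·(-5/6) + (2/5)·(-19/3) + (1/2)·(-41/6) = -181/30.

-181/30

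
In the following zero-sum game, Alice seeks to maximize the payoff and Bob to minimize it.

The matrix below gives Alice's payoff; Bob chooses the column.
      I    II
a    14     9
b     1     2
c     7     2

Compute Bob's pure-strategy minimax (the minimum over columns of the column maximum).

9

The worst case (largest entry) in each column is I: 14, II: 9.
The best (smallest) of these is 9.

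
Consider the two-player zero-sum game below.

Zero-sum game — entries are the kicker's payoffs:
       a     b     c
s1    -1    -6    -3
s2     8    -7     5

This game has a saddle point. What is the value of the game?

Row minima: -6, -7 → the kicker's maximin is -6.
Column maxima: 8, -6, 5 → the goalkeeper's minimax is -6.
They coincide at (s1, b), so the value is -6.

-6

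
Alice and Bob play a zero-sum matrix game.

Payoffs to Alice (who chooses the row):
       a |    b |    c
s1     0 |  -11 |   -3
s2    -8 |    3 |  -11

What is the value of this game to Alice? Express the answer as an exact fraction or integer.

Column a is strictly dominated by c for Bob (it gives Alice more in every row).
The remaining 2×2 game on (s1, s2) × (b, c) has no saddle point. Let Alice play s1 with probability p; indifference gives −11p + 3(1−p) = −3p − 11(1−p), so p = 7/11.
Similarly Bob's optimal q on b is 4/11, and the value is -11·(4/11) + (-3)·(7/11) = -65/11.

-65/11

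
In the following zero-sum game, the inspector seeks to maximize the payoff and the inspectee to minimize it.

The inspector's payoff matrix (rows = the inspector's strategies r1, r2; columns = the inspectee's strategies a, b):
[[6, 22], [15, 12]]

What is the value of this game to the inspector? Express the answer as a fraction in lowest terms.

Row minima are 6 and 12, so the inspector's maximin is 12; column maxima are 15 and 22, so the inspectee's minimax is 15. These differ, so the equilibrium is in mixed strategies.
Let the inspector play r1 with probability p. The inspectee is indifferent when 6p + 15(1−p) = 22p + 12(1−p), giving p = 3/19.
Let the inspectee play a with probability q. The inspector is indifferent when 6q + 22(1−q) = 15q + 12(1−q), giving q = 10/19.
The value is 6·(10/19) + (22)·(9/19) = 258/19.

258/19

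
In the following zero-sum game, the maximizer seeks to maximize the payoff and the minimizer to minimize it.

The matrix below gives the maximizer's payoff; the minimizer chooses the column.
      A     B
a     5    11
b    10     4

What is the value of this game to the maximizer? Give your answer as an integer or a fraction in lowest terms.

Row minima are 5 and 4, so the maximizer's maximin is 5; column maxima are 10 and 11, so the minimizer's minimax is 10. These differ, so the equilibrium is in mixed strategies.
Let the maximizer play a with probability p. The minimizer is indifferent when 5p + 10(1−p) = 11p + 4(1−p), giving p = 1/2.
Let the minimizer play A with probability q. The maximizer is indifferent when 5q + 11(1−q) = 10q + 4(1−q), giving q = 7/12.
The value is 5·(7/12) + (11)·(5/12) = 15/2.

15/2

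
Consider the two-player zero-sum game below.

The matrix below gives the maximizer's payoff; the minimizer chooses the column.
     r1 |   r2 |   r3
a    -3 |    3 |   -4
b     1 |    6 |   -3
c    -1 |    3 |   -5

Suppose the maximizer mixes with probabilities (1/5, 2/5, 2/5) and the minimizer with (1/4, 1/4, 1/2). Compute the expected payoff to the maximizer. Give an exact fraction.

Against (1/4, 1/4, 1/2), each row's expected payoff is a: -2; b: 1/4; c: -2.
Taking the (1/5, 2/5, 2/5)-weighted average: (1/5)·(-2) + (2/5)·(1/4) + (2/5)·(-2) = -11/10.

-11/10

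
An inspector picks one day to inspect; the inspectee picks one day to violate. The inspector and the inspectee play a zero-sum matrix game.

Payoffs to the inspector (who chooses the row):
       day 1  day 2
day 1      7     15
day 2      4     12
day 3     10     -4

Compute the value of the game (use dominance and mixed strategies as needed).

89/11

Row day 2 is strictly dominated by row day 1, so the inspector never plays it.
The remaining 2×2 game on (day 1, day 3) × (day 1, day 2) has no saddle point. Let the inspector play day 1 with probability p; indifference gives 7p + 10(1−p) = 15p − 4(1−p), so p = 7/11.
Similarly the inspectee's optimal q on day 1 is 19/22, and the value is 7·(19/22) + (15)·(3/22) = 89/11.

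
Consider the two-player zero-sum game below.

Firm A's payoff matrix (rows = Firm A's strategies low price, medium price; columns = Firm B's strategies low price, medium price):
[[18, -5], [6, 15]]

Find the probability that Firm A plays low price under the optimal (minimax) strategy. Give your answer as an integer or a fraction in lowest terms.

Row minima are -5 and 6, so Firm A's maximin is 6; column maxima are 18 and 15, so Firm B's minimax is 15. These differ, so the equilibrium is in mixed strategies.
Let Firm A play low price with probability p. Firm B is indifferent when 18p + 6(1−p) = −5p + 15(1−p), giving p = 9/32.

9/32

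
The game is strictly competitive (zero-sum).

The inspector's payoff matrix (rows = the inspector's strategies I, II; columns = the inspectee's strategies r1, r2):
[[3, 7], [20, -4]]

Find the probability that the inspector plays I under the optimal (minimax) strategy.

Row minima are 3 and -4, so the inspector's maximin is 3; column maxima are 20 and 7, so the inspectee's minimax is 7. These differ, so the equilibrium is in mixed strategies.
Let the inspector play I with probability p. The inspectee is indifferent when 3p + 20(1−p) = 7p − 4(1−p), giving p = 6/7.

6/7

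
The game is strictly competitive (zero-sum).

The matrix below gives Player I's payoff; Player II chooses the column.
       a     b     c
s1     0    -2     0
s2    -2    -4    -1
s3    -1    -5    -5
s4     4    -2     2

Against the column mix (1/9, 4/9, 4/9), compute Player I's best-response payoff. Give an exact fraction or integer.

s1: (0)·(1/9) + (-2)·(4/9) + (0)·(4/9) = -8/9.
s2: (-2)·(1/9) + (-4)·(4/9) + (-1)·(4/9) = -22/9.
s3: (-1)·(1/9) + (-5)·(4/9) + (-5)·(4/9) = -41/9.
s4: (4)·(1/9) + (-2)·(4/9) + (2)·(4/9) = 4/9.
The best pure response is s4 with expected payoff 4/9.

4/9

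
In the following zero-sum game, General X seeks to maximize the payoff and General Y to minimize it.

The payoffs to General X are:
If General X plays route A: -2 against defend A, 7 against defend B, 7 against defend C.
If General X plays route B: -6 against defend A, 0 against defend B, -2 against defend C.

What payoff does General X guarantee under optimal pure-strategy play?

Row minima: -2, -6 → General X's maximin is -2.
Column maxima: -2, 7, 7 → General Y's minimax is -2.
They coincide at (route A, defend A), so the value is -2.

-2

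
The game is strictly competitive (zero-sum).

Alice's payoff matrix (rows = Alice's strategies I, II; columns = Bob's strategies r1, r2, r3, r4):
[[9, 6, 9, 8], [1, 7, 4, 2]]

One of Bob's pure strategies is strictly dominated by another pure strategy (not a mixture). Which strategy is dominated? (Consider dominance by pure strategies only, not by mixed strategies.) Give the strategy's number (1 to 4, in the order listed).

Bob prefers columns that give Alice less. Compare r3 with r4: 8 < 9, 2 < 4.
So r4 strictly dominates r3 for Bob; r3 is strictly dominated.

3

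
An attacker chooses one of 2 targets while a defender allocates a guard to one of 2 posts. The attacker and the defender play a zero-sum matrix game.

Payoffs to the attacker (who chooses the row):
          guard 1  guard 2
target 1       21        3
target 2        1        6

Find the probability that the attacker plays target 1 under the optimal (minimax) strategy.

Row minima are 3 and 1, so the attacker's maximin is 3; column maxima are 21 and 6, so the defender's minimax is 6. These differ, so the equilibrium is in mixed strategies.
Let the attacker play target 1 with probability p. The defender is indifferent when 21p + (1−p) = 3p + 6(1−p), giving p = 5/23.

5/23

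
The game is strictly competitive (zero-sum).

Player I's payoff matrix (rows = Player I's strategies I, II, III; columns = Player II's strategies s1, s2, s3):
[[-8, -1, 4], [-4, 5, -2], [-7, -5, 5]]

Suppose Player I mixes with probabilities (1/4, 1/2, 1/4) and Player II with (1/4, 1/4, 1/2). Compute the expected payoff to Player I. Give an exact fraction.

Against (1/4, 1/4, 1/2), each row's expected payoff is I: -1/4; II: -3/4; III: -1/2.
Taking the (1/4, 1/2, 1/4)-weighted average: (1/4)·(-1/4) + (1/2)·(-3/4) + (1/4)·(-1/2) = -9/16.

-9/16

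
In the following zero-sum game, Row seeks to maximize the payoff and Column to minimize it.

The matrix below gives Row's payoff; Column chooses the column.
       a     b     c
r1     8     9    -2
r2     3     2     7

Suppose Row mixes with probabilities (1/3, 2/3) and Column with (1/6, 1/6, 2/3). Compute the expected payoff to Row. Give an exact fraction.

25/6

Against (1/6, 1/6, 2/3), each row's expected payoff is r1: 3/2; r2: 11/2.
Taking the (1/3, 2/3)-weighted average: (1/3)·(3/2) + (2/3)·(11/2) = 25/6.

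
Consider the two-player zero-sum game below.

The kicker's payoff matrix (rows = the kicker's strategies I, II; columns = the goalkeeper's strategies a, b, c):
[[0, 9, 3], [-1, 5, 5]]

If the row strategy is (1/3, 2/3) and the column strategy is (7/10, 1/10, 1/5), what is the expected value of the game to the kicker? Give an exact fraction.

31/30

Against (7/10, 1/10, 1/5), each row's expected payoff is I: 3/2; II: 4/5.
Taking the (1/3, 2/3)-weighted average: (1/3)·(3/2) + (2/3)·(4/5) = 31/30.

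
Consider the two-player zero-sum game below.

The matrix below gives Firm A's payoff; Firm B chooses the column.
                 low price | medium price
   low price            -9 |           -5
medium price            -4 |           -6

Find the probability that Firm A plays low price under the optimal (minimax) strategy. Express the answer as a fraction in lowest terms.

Row minima are -9 and -6, so Firm A's maximin is -6; column maxima are -4 and -5, so Firm B's minimax is -5. These differ, so the equilibrium is in mixed strategies.
Let Firm A play low price with probability p. Firm B is indifferent when −9p − 4(1−p) = −5p − 6(1−p), giving p = 1/3.

1/3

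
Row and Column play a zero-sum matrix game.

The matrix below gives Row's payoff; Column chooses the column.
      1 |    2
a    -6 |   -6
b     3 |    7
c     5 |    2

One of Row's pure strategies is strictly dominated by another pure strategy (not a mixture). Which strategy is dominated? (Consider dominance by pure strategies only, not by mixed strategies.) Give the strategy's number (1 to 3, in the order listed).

1

Compare a with b: 3 > -6, 7 > -6.
So b strictly dominates a for Row; a is strictly dominated.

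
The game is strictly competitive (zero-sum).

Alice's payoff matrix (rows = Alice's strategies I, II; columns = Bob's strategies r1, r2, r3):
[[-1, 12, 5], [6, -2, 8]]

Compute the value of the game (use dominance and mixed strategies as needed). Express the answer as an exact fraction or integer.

10/3

Column r3 is strictly dominated by r1 for Bob (it gives Alice more in every row).
The remaining 2×2 game on (I, II) × (r1, r2) has no saddle point. Let Alice play I with probability p; indifference gives −p + 6(1−p) = 12p − 2(1−p), so p = 8/21.
Similarly Bob's optimal q on r1 is 2/3, and the value is -1·(2/3) + (12)·(1/3) = 10/3.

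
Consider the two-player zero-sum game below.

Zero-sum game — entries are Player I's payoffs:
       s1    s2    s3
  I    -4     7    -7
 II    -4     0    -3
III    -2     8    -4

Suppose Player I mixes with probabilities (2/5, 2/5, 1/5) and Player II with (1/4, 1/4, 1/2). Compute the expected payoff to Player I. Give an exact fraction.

Against (1/4, 1/4, 1/2), each row's expected payoff is I: -11/4; II: -5/2; III: -1/2.
Taking the (2/5, 2/5, 1/5)-weighted average: (2/5)·(-11/4) + (2/5)·(-5/2) + (1/5)·(-1/2) = -11/5.

-11/5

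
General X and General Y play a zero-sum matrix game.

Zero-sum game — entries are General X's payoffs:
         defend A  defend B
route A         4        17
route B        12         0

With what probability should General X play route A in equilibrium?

Row minima are 4 and 0, so General X's maximin is 4; column maxima are 12 and 17, so General Y's minimax is 12. These differ, so the equilibrium is in mixed strategies.
Let General X play route A with probability p. General Y is indifferent when 4p + 12(1−p) = 17p, giving p = 12/25.

12/25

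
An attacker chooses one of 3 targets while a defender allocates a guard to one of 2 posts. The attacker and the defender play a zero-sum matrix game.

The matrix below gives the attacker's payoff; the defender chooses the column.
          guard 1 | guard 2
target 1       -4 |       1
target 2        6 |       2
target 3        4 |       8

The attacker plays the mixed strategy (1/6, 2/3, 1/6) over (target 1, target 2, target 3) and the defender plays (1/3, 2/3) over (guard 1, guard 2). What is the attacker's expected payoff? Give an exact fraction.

Against (1/3, 2/3), each row's expected payoff is target 1: -2/3; target 2: 10/3; target 3: 20/3.
Taking the (1/6, 2/3, 1/6)-weighted average: (1/6)·(-2/3) + (2/3)·(10/3) + (1/6)·(20/3) = 29/9.

29/9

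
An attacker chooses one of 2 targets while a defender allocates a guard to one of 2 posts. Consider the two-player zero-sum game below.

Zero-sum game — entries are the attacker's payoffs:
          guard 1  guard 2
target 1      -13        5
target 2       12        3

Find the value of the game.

11/3

Row minima are -13 and 3, so the attacker's maximin is 3; column maxima are 12 and 5, so the defender's minimax is 5. These differ, so the equilibrium is in mixed strategies.
Let the attacker play target 1 with probability p. The defender is indifferent when −13p + 12(1−p) = 5p + 3(1−p), giving p = 1/3.
Let the defender play guard 1 with probability q. The attacker is indifferent when −13q + 5(1−q) = 12q + 3(1−q), giving q = 2/27.
The value is -13·(2/27) + (5)·(25/27) = 11/3.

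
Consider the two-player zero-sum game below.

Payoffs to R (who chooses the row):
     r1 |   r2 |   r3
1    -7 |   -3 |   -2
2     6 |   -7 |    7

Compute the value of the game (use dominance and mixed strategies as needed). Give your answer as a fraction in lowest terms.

Column r3 is strictly dominated by r1 for C (it gives R more in every row).
The remaining 2×2 game on (1, 2) × (r1, r2) has no saddle point. Let R play 1 with probability p; indifference gives −7p + 6(1−p) = −3p − 7(1−p), so p = 13/17.
Similarly C's optimal q on r1 is 4/17, and the value is -7·(4/17) + (-3)·(13/17) = -67/17.

-67/17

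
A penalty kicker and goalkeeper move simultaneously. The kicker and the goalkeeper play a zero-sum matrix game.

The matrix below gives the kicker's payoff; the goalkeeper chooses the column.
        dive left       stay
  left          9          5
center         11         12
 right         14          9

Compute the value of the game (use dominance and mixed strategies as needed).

Row left is strictly dominated by row right, so the kicker never plays it.
The remaining 2×2 game on (center, right) × (dive left, stay) has no saddle point. Let the kicker play center with probability p; indifference gives 11p + 14(1−p) = 12p + 9(1−p), so p = 5/6.
Similarly the goalkeeper's optimal q on dive left is 1/2, and the value is 11·(1/2) + (12)·(1/2) = 23/2.

23/2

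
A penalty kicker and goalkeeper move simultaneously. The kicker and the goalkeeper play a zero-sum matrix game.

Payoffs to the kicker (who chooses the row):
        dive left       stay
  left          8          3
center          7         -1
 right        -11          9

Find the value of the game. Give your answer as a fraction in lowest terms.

21/5

Row center is strictly dominated by row left, so the kicker never plays it.
The remaining 2×2 game on (left, right) × (dive left, stay) has no saddle point. Let the kicker play left with probability p; indifference gives 8p − 11(1−p) = 3p + 9(1−p), so p = 4/5.
Similarly the goalkeeper's optimal q on dive left is 6/25, and the value is 8·(6/25) + (3)·(19/25) = 21/5.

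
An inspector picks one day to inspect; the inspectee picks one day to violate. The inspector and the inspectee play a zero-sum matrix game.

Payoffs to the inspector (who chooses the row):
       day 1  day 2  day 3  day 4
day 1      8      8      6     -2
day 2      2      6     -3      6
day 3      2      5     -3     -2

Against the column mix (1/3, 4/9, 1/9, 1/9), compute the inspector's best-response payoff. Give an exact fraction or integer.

day 1: (8)·(1/3) + (8)·(4/9) + (6)·(1/9) + (-2)·(1/9) = 20/3.
day 2: (2)·(1/3) + (6)·(4/9) + (-3)·(1/9) + (6)·(1/9) = 11/3.
day 3: (2)·(1/3) + (5)·(4/9) + (-3)·(1/9) + (-2)·(1/9) = 7/3.
The best pure response is day 1 with expected payoff 20/3.

20/3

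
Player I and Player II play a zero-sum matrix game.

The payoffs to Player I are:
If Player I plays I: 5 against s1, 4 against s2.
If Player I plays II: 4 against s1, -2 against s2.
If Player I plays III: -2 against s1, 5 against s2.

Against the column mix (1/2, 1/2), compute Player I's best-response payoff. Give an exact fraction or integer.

I: (5)·(1/2) + (4)·(1/2) = 9/2.
II: (4)·(1/2) + (-2)·(1/2) = 1.
III: (-2)·(1/2) + (5)·(1/2) = 3/2.
The best pure response is I with expected payoff 9/2.

9/2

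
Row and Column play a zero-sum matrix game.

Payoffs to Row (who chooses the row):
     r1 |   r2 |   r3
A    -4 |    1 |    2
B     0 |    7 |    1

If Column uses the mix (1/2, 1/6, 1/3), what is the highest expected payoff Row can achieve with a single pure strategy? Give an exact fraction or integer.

3/2

A: (-4)·(1/2) + (1)·(1/6) + (2)·(1/3) = -7/6.
B: (0)·(1/2) + (7)·(1/6) + (1)·(1/3) = 3/2.
The best pure response is B with expected payoff 3/2.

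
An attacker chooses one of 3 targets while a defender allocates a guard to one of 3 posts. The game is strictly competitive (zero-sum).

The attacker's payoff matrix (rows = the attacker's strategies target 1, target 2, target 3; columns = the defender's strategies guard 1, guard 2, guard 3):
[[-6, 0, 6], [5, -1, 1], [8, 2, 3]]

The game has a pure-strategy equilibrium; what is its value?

Row minima: -6, -1, 2 → the attacker's maximin is 2.
Column maxima: 8, 2, 6 → the defender's minimax is 2.
They coincide at (target 3, guard 2), so the value is 2.

2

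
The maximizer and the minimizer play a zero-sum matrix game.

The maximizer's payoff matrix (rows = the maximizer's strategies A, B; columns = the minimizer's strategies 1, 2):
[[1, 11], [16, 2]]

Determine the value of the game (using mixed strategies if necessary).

29/4

Row minima are 1 and 2, so the maximizer's maximin is 2; column maxima are 16 and 11, so the minimizer's minimax is 11. These differ, so the equilibrium is in mixed strategies.
Let the maximizer play A with probability p. The minimizer is indifferent when p + 16(1−p) = 11p + 2(1−p), giving p = 7/12.
Let the minimizer play 1 with probability q. The maximizer is indifferent when q + 11(1−q) = 16q + 2(1−q), giving q = 3/8.
The value is 1·(3/8) + (11)·(5/8) = 29/4.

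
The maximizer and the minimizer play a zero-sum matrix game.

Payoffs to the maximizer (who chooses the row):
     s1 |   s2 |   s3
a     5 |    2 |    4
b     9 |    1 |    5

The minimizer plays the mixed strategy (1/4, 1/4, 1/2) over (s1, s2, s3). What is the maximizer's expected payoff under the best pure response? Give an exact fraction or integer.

a: (5)·(1/4) + (2)·(1/4) + (4)·(1/2) = 15/4.
b: (9)·(1/4) + (1)·(1/4) + (5)·(1/2) = 5.
The best pure response is b with expected payoff 5.

5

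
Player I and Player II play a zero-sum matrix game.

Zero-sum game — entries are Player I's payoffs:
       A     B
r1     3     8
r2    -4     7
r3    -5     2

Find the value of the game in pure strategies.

3

Row minima: 3, -4, -5 → Player I's maximin is 3.
Column maxima: 3, 8 → Player II's minimax is 3.
They coincide at (r1, A), so the value is 3.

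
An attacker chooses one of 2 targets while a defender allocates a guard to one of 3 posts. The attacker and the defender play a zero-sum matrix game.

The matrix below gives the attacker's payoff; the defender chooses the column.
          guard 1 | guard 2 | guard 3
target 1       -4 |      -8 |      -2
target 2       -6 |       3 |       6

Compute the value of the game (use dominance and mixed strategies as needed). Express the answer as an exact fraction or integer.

-60/13

Column guard 3 is strictly dominated by guard 2 for the defender (it gives the attacker more in every row).
The remaining 2×2 game on (target 1, target 2) × (guard 1, guard 2) has no saddle point. Let the attacker play target 1 with probability p; indifference gives −4p − 6(1−p) = −8p + 3(1−p), so p = 9/13.
Similarly the defender's optimal q on guard 1 is 11/13, and the value is -4·(11/13) + (-8)·(2/13) = -60/13.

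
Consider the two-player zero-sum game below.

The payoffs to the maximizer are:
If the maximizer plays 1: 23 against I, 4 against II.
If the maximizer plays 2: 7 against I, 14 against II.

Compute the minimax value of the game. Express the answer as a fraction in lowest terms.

147/13

Row minima are 4 and 7, so the maximizer's maximin is 7; column maxima are 23 and 14, so the minimizer's minimax is 14. These differ, so the equilibrium is in mixed strategies.
Let the maximizer play 1 with probability p. The minimizer is indifferent when 23p + 7(1−p) = 4p + 14(1−p), giving p = 7/26.
Let the minimizer play I with probability q. The maximizer is indifferent when 23q + 4(1−q) = 7q + 14(1−q), giving q = 5/13.
The value is 23·(5/13) + (4)·(8/13) = 147/13.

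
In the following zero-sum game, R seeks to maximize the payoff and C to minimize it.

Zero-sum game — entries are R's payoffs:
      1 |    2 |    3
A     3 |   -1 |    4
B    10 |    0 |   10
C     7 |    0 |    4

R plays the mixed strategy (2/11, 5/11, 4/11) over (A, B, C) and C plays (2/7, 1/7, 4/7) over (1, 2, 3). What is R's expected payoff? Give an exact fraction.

Against (2/7, 1/7, 4/7), each row's expected payoff is A: 3; B: 60/7; C: 30/7.
Taking the (2/11, 5/11, 4/11)-weighted average: (2/11)·(3) + (5/11)·(60/7) + (4/11)·(30/7) = 6.

6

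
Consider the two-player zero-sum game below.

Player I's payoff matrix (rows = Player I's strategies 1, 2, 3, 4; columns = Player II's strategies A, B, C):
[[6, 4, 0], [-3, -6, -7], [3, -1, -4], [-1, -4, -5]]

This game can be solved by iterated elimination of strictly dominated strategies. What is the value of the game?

Row 3 is strictly dominated by row 1 (6>3, 4>-1, 0>-4); eliminate 3.
Column B is strictly dominated by C for Player II (0<4, -7<-6, -5<-4); eliminate B.
Column A is strictly dominated by C for Player II (0<6, -7<-3, -5<-1); eliminate A.
Row 4 is strictly dominated by row 1 (0>-5); eliminate 4.
Row 2 is strictly dominated by row 1 (0>-7); eliminate 2.
Only (1, C) remains, with payoff 0.

0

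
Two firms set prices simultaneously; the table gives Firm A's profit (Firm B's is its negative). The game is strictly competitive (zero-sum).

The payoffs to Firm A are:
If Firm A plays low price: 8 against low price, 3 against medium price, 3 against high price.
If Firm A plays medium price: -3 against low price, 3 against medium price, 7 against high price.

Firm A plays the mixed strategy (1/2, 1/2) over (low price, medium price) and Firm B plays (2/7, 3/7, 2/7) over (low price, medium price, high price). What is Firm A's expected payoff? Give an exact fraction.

Against (2/7, 3/7, 2/7), each row's expected payoff is low price: 31/7; medium price: 17/7.
Taking the (1/2, 1/2)-weighted average: (1/2)·(31/7) + (1/2)·(17/7) = 24/7.

24/7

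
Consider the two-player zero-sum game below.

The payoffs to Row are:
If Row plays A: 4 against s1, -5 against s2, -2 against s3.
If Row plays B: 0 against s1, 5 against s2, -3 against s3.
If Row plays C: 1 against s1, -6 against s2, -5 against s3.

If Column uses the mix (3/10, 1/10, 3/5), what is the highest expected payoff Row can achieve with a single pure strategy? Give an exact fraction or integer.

-1/2

A: (4)·(3/10) + (-5)·(1/10) + (-2)·(3/5) = -1/2.
B: (0)·(3/10) + (5)·(1/10) + (-3)·(3/5) = -13/10.
C: (1)·(3/10) + (-6)·(1/10) + (-5)·(3/5) = -33/10.
The best pure response is A with expected payoff -1/2.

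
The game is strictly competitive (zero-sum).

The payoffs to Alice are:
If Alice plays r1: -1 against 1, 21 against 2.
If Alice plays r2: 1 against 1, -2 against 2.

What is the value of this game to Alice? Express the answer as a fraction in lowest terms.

Row minima are -1 and -2, so Alice's maximin is -1; column maxima are 1 and 21, so Bob's minimax is 1. These differ, so the equilibrium is in mixed strategies.
Let Alice play r1 with probability p. Bob is indifferent when −p + (1−p) = 21p − 2(1−p), giving p = 3/25.
Let Bob play 1 with probability q. Alice is indifferent when −q + 21(1−q) = q − 2(1−q), giving q = 23/25.
The value is -1·(23/25) + (21)·(2/25) = 19/25.

19/25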